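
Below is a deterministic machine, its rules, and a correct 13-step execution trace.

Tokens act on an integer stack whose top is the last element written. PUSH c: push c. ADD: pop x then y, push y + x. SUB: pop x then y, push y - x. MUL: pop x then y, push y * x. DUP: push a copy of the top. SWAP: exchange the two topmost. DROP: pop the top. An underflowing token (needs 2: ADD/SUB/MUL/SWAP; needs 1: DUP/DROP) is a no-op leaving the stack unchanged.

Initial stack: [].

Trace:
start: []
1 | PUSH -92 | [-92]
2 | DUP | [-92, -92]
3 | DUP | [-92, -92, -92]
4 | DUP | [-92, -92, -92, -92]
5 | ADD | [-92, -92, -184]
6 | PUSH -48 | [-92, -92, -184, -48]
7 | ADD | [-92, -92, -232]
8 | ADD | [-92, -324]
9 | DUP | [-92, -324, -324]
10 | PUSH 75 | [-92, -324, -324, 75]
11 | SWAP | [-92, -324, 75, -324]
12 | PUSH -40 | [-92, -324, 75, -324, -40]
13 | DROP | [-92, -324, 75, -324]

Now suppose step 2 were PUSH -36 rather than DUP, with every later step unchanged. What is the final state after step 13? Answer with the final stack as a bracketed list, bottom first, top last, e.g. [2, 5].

(re-executing from step 2 with the substitution; state before step 2: [-92])
2 | PUSH -36 | [-92, -36]
3 | DUP | [-92, -36, -36]
4 | DUP | [-92, -36, -36, -36]
5 | ADD | [-92, -36, -72]
6 | PUSH -48 | [-92, -36, -72, -48]
7 | ADD | [-92, -36, -120]
8 | ADD | [-92, -156]
9 | DUP | [-92, -156, -156]
10 | PUSH 75 | [-92, -156, -156, 75]
11 | SWAP | [-92, -156, 75, -156]
12 | PUSH -40 | [-92, -156, 75, -156, -40]
13 | DROP | [-92, -156, 75, -156]

[-92, -156, 75, -156]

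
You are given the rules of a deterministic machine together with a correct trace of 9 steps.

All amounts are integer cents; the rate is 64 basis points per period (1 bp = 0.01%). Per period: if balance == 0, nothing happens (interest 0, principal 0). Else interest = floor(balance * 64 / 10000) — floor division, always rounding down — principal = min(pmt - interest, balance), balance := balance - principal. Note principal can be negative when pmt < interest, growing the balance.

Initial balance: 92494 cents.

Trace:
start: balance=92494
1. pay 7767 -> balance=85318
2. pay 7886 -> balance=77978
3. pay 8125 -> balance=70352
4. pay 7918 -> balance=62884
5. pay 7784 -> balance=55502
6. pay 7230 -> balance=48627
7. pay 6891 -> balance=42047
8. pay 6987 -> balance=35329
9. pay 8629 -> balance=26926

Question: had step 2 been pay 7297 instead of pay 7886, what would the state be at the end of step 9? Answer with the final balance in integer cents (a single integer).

(re-executing from step 2 with the substitution; state before step 2: balance=85318)
2. pay 7297 -> balance=78567
3. pay 8125 -> balance=70944
4. pay 7918 -> balance=63480
5. pay 7784 -> balance=56102
6. pay 7230 -> balance=49231
7. pay 6891 -> balance=42655
8. pay 6987 -> balance=35940
9. pay 8629 -> balance=27541

27541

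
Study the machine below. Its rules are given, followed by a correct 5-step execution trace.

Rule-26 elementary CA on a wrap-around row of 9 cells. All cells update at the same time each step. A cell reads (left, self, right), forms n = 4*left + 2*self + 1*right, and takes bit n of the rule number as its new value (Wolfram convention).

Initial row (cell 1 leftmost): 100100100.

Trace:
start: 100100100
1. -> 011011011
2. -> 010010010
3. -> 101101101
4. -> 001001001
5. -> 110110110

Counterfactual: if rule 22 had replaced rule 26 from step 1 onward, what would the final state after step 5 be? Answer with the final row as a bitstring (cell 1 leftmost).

000000000

(re-executing steps 1..5 under rule 22; state before step 1: 100100100)
1. -> 111111111
2. -> 000000000
3. -> 000000000
4. -> 000000000
5. -> 000000000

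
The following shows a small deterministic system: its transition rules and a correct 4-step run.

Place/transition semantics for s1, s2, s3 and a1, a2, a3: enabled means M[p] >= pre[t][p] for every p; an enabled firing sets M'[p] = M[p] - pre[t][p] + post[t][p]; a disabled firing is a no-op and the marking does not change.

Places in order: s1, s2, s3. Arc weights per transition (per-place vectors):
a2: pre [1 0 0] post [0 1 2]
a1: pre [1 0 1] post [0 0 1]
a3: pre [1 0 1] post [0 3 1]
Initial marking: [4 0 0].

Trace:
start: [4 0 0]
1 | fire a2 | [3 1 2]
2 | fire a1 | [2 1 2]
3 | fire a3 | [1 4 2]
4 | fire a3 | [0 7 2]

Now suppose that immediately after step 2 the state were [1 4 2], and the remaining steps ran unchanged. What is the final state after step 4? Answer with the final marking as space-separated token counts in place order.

0 7 2

state after step 2 := [1 4 2]
3 | fire a3 | [0 7 2]
4 | fire a3 | [0 7 2]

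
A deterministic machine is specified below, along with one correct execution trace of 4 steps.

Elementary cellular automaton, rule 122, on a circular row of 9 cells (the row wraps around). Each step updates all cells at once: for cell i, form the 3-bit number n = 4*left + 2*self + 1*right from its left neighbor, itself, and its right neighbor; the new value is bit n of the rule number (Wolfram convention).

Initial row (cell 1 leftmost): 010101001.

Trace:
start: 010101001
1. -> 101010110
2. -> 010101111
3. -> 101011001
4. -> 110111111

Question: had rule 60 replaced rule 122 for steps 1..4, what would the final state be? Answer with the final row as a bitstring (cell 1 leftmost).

(re-executing steps 1..4 under rule 60; state before step 1: 010101001)
1. -> 111111101
2. -> 000000011
3. -> 100000010
4. -> 110000011

110000011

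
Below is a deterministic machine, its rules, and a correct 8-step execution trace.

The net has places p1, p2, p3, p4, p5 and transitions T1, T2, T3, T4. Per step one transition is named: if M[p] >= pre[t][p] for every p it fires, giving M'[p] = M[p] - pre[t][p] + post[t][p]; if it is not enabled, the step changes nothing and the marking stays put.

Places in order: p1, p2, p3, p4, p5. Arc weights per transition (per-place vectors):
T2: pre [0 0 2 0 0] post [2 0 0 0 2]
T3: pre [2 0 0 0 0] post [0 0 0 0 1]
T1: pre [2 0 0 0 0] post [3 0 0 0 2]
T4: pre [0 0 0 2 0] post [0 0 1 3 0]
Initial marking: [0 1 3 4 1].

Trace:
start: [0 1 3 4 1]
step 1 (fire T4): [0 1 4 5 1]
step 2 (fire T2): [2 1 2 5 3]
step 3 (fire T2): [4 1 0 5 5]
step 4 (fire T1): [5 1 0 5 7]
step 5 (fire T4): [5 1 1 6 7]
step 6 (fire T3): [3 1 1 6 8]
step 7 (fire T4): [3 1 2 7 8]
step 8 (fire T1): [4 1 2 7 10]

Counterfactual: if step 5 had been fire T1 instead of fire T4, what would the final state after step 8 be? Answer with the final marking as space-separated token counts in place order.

5 1 1 6 12

(re-executing from step 5 with the substitution; state before step 5: [5 1 0 5 7])
step 5 (fire T1): [6 1 0 5 9]
step 6 (fire T3): [4 1 0 5 10]
step 7 (fire T4): [4 1 1 6 10]
step 8 (fire T1): [5 1 1 6 12]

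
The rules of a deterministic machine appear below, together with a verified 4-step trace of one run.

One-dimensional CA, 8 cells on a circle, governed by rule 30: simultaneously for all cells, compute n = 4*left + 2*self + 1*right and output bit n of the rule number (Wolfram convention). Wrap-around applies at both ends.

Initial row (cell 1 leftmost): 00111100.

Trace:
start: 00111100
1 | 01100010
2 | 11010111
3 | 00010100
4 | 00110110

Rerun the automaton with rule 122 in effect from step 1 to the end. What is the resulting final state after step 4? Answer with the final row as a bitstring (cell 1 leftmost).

(re-executing steps 1..4 under rule 122; state before step 1: 00111100)
1 | 01100110
2 | 11111111
3 | 00000000
4 | 00000000

00000000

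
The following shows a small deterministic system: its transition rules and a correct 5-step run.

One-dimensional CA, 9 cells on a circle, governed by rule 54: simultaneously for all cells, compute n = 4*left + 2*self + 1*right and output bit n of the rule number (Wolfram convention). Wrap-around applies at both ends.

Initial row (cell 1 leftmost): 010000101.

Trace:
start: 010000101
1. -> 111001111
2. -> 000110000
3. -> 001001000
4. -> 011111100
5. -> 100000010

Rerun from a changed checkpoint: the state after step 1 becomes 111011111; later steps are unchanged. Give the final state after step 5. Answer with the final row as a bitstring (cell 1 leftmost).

state after step 1 := 111011111
2. -> 000100000
3. -> 001110000
4. -> 010001000
5. -> 111011100

111011100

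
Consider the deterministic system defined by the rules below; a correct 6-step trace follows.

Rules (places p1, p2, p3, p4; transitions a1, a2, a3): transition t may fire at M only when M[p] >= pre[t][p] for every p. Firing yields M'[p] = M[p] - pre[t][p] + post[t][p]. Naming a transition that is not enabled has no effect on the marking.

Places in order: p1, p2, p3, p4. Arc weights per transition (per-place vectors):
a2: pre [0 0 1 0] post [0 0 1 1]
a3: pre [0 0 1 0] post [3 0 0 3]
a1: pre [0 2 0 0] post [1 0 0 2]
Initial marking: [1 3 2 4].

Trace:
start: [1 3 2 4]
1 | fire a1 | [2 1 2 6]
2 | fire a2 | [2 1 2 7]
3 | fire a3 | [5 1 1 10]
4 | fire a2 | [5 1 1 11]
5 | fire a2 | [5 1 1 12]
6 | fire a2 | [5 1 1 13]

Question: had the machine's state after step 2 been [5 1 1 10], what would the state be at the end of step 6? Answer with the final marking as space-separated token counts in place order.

state after step 2 := [5 1 1 10]
3 | fire a3 | [8 1 0 13]
4 | fire a2 | [8 1 0 13]
5 | fire a2 | [8 1 0 13]
6 | fire a2 | [8 1 0 13]

8 1 0 13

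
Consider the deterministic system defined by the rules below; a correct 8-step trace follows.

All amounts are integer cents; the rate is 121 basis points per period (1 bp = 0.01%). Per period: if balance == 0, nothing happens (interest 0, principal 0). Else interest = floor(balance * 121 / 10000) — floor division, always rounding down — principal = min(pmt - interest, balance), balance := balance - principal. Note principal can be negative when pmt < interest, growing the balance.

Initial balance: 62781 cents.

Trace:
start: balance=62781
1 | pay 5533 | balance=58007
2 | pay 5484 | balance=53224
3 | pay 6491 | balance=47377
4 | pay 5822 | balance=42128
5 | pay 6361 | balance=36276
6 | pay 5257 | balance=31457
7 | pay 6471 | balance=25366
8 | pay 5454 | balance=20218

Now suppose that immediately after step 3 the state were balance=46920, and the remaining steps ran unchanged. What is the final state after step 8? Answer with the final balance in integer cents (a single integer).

state after step 3 := balance=46920
4 | pay 5822 | balance=41665
5 | pay 6361 | balance=35808
6 | pay 5257 | balance=30984
7 | pay 6471 | balance=24887
8 | pay 5454 | balance=19734

19734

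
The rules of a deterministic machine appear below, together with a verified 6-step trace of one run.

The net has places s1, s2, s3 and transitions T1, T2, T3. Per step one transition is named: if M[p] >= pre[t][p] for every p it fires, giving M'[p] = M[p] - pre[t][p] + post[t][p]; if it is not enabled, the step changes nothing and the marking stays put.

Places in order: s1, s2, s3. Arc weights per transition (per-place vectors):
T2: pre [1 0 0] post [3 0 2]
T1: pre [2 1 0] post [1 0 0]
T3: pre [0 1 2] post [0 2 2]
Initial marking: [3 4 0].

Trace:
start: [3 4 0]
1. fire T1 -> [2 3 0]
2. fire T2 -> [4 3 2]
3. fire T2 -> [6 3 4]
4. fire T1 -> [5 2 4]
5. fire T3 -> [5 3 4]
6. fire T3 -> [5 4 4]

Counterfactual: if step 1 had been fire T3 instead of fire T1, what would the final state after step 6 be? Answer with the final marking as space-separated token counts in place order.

(re-executing from step 1 with the substitution; state before step 1: [3 4 0])
1. fire T3 -> [3 4 0]
2. fire T2 -> [5 4 2]
3. fire T2 -> [7 4 4]
4. fire T1 -> [6 3 4]
5. fire T3 -> [6 4 4]
6. fire T3 -> [6 5 4]

6 5 4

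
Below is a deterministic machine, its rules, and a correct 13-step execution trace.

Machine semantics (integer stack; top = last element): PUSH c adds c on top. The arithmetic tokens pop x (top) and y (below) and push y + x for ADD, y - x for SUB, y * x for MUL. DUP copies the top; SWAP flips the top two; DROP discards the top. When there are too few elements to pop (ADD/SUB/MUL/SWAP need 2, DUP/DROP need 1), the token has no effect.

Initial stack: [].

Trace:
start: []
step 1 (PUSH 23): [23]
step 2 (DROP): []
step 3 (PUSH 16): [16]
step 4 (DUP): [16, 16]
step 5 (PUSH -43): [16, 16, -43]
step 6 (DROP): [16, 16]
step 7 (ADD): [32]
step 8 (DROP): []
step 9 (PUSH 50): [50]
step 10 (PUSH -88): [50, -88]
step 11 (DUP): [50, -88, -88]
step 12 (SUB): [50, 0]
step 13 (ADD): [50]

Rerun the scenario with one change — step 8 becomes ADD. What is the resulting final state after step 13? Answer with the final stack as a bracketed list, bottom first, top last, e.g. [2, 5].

(re-executing from step 8 with the substitution; state before step 8: [32])
step 8 (ADD): [32]
step 9 (PUSH 50): [32, 50]
step 10 (PUSH -88): [32, 50, -88]
step 11 (DUP): [32, 50, -88, -88]
step 12 (SUB): [32, 50, 0]
step 13 (ADD): [32, 50]

[32, 50]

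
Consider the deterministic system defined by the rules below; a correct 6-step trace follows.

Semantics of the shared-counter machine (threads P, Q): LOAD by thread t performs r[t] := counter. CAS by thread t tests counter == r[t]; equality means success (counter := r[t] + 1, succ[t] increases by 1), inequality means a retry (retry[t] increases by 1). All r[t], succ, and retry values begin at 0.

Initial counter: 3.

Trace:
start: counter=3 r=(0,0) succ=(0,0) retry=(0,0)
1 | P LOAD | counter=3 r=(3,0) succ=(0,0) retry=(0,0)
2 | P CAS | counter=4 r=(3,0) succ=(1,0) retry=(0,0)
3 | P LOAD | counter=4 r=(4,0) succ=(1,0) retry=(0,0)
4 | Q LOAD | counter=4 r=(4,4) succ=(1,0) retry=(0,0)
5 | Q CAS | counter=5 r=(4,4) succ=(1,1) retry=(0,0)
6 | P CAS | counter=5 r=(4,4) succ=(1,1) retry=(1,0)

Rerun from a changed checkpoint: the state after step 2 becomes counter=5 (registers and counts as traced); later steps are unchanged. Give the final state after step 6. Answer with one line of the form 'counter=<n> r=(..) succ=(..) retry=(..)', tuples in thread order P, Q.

state after step 2 := counter=5 r=(3,0) succ=(1,0) retry=(0,0)
3 | P LOAD | counter=5 r=(5,0) succ=(1,0) retry=(0,0)
4 | Q LOAD | counter=5 r=(5,5) succ=(1,0) retry=(0,0)
5 | Q CAS | counter=6 r=(5,5) succ=(1,1) retry=(0,0)
6 | P CAS | counter=6 r=(5,5) succ=(1,1) retry=(1,0)

counter=6 r=(5,5) succ=(1,1) retry=(1,0)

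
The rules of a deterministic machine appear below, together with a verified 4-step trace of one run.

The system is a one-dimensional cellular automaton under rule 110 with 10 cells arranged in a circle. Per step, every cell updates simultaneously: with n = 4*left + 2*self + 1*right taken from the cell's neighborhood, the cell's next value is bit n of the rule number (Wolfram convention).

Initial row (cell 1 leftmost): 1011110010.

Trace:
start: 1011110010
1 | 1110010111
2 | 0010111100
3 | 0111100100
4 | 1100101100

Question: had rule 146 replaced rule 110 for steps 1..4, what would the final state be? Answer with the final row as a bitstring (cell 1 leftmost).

(re-executing steps 1..4 under rule 146; state before step 1: 1011110010)
1 | 0001101100
2 | 0010000010
3 | 0101000101
4 | 0000101000

0000101000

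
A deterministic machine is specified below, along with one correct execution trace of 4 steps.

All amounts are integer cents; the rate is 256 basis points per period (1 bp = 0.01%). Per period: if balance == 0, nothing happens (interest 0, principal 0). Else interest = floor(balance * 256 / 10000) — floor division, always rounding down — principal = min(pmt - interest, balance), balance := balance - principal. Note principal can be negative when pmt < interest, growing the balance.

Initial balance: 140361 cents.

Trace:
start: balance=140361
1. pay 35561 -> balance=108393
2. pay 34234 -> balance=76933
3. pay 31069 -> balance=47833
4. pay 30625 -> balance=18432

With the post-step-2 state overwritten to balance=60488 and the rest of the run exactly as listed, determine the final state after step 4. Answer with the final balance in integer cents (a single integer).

1134

state after step 2 := balance=60488
3. pay 31069 -> balance=30967
4. pay 30625 -> balance=1134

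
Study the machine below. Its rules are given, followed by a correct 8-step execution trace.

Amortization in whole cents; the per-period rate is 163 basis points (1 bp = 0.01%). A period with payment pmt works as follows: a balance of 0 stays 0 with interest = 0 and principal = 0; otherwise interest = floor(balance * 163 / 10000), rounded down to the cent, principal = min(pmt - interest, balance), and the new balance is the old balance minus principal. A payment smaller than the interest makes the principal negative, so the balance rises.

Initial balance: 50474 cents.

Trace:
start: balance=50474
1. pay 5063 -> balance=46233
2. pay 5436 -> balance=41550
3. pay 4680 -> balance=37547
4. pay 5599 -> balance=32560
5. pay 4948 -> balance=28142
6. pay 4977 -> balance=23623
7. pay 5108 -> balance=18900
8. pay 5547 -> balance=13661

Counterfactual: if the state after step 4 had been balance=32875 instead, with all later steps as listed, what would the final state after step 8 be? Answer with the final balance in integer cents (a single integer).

13996

state after step 4 := balance=32875
5. pay 4948 -> balance=28462
6. pay 4977 -> balance=23948
7. pay 5108 -> balance=19230
8. pay 5547 -> balance=13996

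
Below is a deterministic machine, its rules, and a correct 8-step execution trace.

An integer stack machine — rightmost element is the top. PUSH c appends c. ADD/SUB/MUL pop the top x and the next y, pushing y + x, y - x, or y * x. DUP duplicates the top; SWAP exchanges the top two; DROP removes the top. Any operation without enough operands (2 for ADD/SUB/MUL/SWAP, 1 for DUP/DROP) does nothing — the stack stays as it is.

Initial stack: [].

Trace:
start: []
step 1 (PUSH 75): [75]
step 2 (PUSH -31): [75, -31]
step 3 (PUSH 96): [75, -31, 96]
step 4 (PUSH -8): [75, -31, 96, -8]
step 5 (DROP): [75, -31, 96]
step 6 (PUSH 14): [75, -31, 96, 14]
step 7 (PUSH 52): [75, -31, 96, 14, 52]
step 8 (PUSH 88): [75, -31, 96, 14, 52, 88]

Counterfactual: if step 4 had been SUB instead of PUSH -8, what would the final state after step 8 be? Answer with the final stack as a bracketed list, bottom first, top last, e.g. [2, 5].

[75, 14, 52, 88]

(re-executing from step 4 with the substitution; state before step 4: [75, -31, 96])
step 4 (SUB): [75, -127]
step 5 (DROP): [75]
step 6 (PUSH 14): [75, 14]
step 7 (PUSH 52): [75, 14, 52]
step 8 (PUSH 88): [75, 14, 52, 88]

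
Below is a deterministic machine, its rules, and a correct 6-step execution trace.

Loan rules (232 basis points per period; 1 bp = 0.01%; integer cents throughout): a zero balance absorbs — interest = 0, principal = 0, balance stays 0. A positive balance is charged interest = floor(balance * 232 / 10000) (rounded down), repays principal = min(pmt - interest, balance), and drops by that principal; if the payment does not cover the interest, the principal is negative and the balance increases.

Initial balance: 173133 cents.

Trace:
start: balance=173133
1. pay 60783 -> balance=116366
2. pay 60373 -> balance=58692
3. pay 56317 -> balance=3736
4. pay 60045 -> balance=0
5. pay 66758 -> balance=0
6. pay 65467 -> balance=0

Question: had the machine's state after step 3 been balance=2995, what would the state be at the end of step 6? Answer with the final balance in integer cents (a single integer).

state after step 3 := balance=2995
4. pay 60045 -> balance=0
5. pay 66758 -> balance=0
6. pay 65467 -> balance=0

0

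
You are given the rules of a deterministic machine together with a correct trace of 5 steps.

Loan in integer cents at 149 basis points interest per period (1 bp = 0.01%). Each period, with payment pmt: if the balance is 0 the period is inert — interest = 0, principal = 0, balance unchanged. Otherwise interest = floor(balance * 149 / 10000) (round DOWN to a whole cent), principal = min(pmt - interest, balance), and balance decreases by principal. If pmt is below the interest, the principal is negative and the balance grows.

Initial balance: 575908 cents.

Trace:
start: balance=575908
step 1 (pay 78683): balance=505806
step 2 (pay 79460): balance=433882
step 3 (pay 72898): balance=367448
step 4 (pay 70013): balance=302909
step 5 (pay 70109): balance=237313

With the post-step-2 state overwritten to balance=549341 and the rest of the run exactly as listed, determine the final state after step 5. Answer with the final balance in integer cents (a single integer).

358011

state after step 2 := balance=549341
step 3 (pay 72898): balance=484628
step 4 (pay 70013): balance=421835
step 5 (pay 70109): balance=358011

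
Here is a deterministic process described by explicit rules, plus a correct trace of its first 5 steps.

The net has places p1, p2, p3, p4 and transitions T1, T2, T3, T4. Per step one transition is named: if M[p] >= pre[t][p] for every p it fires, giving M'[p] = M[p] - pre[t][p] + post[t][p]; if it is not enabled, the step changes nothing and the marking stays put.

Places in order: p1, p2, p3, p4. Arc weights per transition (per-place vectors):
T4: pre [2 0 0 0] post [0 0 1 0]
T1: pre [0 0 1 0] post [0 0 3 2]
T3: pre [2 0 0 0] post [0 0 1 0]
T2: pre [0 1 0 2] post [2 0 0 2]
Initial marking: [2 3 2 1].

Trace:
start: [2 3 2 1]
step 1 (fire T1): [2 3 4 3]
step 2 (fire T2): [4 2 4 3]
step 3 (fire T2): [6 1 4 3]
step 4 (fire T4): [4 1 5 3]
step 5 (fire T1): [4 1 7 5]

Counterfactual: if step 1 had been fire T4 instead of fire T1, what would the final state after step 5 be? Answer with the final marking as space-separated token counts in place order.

0 3 5 3

(re-executing from step 1 with the substitution; state before step 1: [2 3 2 1])
step 1 (fire T4): [0 3 3 1]
step 2 (fire T2): [0 3 3 1]
step 3 (fire T2): [0 3 3 1]
step 4 (fire T4): [0 3 3 1]
step 5 (fire T1): [0 3 5 3]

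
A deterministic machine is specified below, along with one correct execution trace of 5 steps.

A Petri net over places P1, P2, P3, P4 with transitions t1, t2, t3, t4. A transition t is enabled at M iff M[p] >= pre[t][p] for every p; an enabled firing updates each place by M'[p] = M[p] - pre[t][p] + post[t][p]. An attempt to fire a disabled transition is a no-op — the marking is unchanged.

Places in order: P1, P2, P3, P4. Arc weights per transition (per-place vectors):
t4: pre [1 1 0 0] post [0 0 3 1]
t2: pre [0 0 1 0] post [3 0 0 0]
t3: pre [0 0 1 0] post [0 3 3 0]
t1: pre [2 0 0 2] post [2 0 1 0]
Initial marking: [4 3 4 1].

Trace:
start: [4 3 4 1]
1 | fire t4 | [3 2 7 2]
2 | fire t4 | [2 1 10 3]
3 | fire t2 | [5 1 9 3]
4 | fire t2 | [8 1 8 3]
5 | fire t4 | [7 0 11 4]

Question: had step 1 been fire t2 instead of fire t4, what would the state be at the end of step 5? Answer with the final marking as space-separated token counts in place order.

11 1 7 3

(re-executing from step 1 with the substitution; state before step 1: [4 3 4 1])
1 | fire t2 | [7 3 3 1]
2 | fire t4 | [6 2 6 2]
3 | fire t2 | [9 2 5 2]
4 | fire t2 | [12 2 4 2]
5 | fire t4 | [11 1 7 3]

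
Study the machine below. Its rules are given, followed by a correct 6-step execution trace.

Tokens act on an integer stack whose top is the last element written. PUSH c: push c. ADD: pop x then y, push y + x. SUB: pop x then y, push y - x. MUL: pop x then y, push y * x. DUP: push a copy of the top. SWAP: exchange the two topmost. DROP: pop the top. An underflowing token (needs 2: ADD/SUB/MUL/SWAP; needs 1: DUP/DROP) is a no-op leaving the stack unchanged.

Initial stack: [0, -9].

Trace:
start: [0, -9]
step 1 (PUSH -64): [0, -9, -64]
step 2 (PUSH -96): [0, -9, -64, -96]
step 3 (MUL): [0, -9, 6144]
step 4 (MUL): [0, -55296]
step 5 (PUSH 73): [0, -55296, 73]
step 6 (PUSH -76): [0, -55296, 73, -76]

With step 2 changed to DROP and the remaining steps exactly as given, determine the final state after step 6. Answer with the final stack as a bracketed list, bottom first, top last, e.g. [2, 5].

(re-executing from step 2 with the substitution; state before step 2: [0, -9, -64])
step 2 (DROP): [0, -9]
step 3 (MUL): [0]
step 4 (MUL): [0]
step 5 (PUSH 73): [0, 73]
step 6 (PUSH -76): [0, 73, -76]

[0, 73, -76]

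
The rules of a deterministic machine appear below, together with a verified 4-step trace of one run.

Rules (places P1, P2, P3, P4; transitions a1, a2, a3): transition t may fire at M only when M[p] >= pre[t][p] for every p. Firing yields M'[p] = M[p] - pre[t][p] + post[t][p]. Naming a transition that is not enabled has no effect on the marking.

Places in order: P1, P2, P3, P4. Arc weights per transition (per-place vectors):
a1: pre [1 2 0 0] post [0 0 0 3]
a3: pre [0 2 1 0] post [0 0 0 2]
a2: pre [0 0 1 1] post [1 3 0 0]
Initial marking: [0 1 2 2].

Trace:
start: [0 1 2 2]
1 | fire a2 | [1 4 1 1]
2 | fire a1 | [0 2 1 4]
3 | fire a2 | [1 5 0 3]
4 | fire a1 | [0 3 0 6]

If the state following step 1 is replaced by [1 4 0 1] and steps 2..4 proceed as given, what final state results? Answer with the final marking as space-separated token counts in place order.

state after step 1 := [1 4 0 1]
2 | fire a1 | [0 2 0 4]
3 | fire a2 | [0 2 0 4]
4 | fire a1 | [0 2 0 4]

0 2 0 4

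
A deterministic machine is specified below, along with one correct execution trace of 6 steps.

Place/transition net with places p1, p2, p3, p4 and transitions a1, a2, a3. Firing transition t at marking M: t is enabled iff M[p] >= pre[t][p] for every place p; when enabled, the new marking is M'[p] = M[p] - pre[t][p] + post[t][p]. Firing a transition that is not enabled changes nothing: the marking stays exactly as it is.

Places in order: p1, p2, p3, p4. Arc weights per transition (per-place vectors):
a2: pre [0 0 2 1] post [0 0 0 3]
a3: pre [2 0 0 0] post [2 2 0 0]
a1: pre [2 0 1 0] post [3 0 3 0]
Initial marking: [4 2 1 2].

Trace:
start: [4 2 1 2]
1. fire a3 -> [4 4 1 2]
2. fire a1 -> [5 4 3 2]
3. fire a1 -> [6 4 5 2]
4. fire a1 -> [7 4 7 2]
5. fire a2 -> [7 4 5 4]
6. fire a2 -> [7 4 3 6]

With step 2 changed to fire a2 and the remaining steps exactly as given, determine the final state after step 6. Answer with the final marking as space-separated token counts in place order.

6 4 1 6

(re-executing from step 2 with the substitution; state before step 2: [4 4 1 2])
2. fire a2 -> [4 4 1 2]
3. fire a1 -> [5 4 3 2]
4. fire a1 -> [6 4 5 2]
5. fire a2 -> [6 4 3 4]
6. fire a2 -> [6 4 1 6]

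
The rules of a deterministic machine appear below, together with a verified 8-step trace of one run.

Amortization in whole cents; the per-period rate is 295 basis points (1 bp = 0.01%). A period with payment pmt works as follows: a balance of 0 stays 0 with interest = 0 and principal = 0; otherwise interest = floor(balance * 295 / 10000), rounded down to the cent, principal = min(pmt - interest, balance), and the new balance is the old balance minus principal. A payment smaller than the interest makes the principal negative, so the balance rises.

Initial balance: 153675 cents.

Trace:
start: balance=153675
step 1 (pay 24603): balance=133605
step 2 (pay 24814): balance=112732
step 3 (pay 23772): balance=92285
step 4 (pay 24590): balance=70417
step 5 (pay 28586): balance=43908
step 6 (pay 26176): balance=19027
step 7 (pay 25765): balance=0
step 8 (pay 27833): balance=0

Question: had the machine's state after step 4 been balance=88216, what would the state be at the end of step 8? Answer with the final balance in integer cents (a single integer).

0

state after step 4 := balance=88216
step 5 (pay 28586): balance=62232
step 6 (pay 26176): balance=37891
step 7 (pay 25765): balance=13243
step 8 (pay 27833): balance=0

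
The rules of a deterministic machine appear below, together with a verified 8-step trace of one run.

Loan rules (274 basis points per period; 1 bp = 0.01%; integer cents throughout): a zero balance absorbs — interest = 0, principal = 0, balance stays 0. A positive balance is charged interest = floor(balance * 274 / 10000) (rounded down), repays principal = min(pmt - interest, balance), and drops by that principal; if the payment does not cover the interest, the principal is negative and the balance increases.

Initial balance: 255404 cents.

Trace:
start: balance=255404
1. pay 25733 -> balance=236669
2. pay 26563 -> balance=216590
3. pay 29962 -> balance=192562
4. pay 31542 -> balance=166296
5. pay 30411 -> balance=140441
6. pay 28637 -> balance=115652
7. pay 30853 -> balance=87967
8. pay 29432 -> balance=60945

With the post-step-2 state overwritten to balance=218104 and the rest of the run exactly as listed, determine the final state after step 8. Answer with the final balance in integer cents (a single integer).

62726

state after step 2 := balance=218104
3. pay 29962 -> balance=194118
4. pay 31542 -> balance=167894
5. pay 30411 -> balance=142083
6. pay 28637 -> balance=117339
7. pay 30853 -> balance=89701
8. pay 29432 -> balance=62726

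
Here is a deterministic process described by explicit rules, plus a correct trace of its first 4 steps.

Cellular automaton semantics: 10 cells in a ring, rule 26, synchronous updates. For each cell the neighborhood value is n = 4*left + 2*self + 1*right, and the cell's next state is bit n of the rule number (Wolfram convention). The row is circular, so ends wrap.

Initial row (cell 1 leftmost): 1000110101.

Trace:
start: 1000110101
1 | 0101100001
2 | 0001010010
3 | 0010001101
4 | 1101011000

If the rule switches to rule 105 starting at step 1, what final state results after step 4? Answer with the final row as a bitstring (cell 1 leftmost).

(re-executing steps 1..4 under rule 105; state before step 1: 1000110101)
1 | 1010111011
2 | 1101101110
3 | 1111111011
4 | 0000001110

0000001110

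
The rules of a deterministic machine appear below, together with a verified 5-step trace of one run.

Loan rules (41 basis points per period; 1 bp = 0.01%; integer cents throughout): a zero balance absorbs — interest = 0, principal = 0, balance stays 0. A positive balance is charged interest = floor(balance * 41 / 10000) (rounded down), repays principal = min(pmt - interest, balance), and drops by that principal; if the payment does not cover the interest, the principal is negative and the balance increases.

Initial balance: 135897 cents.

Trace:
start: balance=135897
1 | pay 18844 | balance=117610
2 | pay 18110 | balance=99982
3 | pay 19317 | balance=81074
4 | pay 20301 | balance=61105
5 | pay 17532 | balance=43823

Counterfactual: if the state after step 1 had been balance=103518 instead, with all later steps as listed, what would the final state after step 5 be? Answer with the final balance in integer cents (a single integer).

29499

state after step 1 := balance=103518
2 | pay 18110 | balance=85832
3 | pay 19317 | balance=66866
4 | pay 20301 | balance=46839
5 | pay 17532 | balance=29499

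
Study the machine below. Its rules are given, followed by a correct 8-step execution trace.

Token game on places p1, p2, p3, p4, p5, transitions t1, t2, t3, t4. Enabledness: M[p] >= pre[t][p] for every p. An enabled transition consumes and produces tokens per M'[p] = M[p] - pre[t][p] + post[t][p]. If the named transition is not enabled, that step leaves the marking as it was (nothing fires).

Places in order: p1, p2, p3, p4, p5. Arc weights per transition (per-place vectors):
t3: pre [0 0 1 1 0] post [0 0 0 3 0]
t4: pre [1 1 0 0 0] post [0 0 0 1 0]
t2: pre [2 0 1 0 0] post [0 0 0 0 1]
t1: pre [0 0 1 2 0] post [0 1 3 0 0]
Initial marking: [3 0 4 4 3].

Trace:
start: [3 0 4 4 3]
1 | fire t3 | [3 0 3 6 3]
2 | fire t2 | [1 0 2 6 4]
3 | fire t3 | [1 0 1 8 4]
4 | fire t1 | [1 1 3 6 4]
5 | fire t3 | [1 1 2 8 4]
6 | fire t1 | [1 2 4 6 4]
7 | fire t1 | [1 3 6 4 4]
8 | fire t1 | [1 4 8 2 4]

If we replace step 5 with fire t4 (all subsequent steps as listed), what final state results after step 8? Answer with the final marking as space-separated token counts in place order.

(re-executing from step 5 with the substitution; state before step 5: [1 1 3 6 4])
5 | fire t4 | [0 0 3 7 4]
6 | fire t1 | [0 1 5 5 4]
7 | fire t1 | [0 2 7 3 4]
8 | fire t1 | [0 3 9 1 4]

0 3 9 1 4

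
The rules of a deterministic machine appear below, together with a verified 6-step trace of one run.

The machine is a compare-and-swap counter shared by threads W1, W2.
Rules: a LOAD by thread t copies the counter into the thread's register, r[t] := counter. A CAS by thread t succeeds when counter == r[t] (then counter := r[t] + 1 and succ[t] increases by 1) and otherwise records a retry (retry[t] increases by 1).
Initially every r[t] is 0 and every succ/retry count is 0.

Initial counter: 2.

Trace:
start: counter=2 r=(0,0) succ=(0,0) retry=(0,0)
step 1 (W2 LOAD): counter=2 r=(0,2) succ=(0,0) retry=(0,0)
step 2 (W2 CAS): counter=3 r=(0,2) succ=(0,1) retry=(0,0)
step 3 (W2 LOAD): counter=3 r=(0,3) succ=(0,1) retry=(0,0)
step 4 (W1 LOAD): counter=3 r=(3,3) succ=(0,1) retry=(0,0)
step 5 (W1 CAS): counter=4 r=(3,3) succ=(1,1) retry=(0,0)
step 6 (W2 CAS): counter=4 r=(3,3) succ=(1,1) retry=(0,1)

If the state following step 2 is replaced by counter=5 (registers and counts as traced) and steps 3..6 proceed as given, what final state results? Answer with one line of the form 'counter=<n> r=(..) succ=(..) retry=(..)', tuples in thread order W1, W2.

counter=6 r=(5,5) succ=(1,1) retry=(0,1)

state after step 2 := counter=5 r=(0,2) succ=(0,1) retry=(0,0)
step 3 (W2 LOAD): counter=5 r=(0,5) succ=(0,1) retry=(0,0)
step 4 (W1 LOAD): counter=5 r=(5,5) succ=(0,1) retry=(0,0)
step 5 (W1 CAS): counter=6 r=(5,5) succ=(1,1) retry=(0,0)
step 6 (W2 CAS): counter=6 r=(5,5) succ=(1,1) retry=(0,1)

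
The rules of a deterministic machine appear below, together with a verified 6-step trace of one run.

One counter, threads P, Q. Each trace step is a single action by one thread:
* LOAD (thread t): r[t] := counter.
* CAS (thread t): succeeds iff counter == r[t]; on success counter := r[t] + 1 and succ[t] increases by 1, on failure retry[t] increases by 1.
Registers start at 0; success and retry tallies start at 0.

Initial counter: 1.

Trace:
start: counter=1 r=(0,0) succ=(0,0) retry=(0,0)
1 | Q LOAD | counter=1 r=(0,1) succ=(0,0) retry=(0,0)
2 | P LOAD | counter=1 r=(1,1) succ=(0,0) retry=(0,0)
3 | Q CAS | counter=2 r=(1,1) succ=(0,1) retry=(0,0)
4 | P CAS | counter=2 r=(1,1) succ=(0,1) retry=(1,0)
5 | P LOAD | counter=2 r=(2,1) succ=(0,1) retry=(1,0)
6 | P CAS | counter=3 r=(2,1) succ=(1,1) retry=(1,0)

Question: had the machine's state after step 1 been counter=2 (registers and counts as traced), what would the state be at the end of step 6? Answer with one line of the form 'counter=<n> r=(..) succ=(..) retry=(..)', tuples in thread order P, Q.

counter=4 r=(3,1) succ=(2,0) retry=(0,1)

state after step 1 := counter=2 r=(0,1) succ=(0,0) retry=(0,0)
2 | P LOAD | counter=2 r=(2,1) succ=(0,0) retry=(0,0)
3 | Q CAS | counter=2 r=(2,1) succ=(0,0) retry=(0,1)
4 | P CAS | counter=3 r=(2,1) succ=(1,0) retry=(0,1)
5 | P LOAD | counter=3 r=(3,1) succ=(1,0) retry=(0,1)
6 | P CAS | counter=4 r=(3,1) succ=(2,0) retry=(0,1)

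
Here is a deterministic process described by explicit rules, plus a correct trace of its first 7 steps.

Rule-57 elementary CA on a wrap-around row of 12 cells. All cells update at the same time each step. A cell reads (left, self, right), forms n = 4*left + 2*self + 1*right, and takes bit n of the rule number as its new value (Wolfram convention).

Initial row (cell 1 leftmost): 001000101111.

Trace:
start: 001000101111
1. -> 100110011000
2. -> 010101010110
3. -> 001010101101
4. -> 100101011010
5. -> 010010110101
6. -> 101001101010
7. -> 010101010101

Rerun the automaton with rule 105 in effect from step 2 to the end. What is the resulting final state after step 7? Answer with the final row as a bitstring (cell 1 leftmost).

(re-executing steps 2..7 under rule 105; state before step 2: 100110011000)
2. -> 000110011010
3. -> 110110011100
4. -> 111110010100
5. -> 100010001000
6. -> 001000100010
7. -> 100010001000

100010001000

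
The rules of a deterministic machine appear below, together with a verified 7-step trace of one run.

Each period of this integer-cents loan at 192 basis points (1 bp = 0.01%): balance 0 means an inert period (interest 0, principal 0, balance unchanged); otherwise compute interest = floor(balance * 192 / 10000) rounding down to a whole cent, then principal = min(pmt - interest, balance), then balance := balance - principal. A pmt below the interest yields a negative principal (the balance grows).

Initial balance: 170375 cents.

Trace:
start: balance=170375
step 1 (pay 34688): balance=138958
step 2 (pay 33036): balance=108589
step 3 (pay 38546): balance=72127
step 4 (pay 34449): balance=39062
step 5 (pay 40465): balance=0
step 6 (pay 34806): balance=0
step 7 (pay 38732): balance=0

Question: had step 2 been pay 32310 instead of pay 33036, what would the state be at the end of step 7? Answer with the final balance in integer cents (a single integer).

0

(re-executing from step 2 with the substitution; state before step 2: balance=138958)
step 2 (pay 32310): balance=109315
step 3 (pay 38546): balance=72867
step 4 (pay 34449): balance=39817
step 5 (pay 40465): balance=116
step 6 (pay 34806): balance=0
step 7 (pay 38732): balance=0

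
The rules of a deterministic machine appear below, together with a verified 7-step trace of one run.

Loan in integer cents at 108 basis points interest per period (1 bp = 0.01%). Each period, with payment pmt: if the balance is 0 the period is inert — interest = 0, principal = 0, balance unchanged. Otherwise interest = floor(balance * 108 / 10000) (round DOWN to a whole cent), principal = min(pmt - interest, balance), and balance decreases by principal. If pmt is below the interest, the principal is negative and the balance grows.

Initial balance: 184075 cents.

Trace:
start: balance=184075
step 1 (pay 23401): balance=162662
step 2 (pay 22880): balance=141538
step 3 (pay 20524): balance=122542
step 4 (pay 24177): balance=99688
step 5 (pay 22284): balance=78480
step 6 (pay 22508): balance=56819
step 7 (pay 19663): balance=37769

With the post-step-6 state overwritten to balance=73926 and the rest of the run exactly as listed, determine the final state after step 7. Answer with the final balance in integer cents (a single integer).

state after step 6 := balance=73926
step 7 (pay 19663): balance=55061

55061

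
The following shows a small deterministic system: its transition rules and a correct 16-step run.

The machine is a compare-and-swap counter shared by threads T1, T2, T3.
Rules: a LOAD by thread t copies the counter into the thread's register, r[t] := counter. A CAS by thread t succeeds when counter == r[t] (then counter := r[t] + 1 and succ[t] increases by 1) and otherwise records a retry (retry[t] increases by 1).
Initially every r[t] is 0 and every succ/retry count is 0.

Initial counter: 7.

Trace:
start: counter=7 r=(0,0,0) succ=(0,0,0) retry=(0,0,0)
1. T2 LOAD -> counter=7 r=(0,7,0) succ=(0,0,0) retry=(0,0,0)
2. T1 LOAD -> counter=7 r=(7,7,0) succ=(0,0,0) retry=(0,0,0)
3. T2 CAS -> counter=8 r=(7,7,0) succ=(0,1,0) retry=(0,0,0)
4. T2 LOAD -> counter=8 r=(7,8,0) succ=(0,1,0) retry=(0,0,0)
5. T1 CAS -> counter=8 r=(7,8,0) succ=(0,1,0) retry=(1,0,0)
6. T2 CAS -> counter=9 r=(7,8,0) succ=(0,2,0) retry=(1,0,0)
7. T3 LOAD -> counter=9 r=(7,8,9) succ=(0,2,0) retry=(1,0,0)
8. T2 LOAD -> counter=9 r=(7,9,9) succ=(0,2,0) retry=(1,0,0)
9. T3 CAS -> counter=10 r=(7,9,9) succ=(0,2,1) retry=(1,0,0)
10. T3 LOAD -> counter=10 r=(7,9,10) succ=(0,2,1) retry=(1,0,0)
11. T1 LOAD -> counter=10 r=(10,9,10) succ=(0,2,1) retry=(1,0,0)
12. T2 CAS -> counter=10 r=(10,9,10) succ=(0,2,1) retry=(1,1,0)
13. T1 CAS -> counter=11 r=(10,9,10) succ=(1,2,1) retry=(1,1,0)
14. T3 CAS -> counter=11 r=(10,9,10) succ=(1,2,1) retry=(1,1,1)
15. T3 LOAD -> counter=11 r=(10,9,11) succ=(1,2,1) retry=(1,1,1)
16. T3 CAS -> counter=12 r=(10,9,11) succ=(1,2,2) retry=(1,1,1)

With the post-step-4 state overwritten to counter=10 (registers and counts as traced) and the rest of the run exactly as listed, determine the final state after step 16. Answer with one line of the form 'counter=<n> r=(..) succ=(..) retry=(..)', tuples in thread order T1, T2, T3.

counter=13 r=(11,10,12) succ=(1,1,2) retry=(1,2,1)

state after step 4 := counter=10 r=(7,8,0) succ=(0,1,0) retry=(0,0,0)
5. T1 CAS -> counter=10 r=(7,8,0) succ=(0,1,0) retry=(1,0,0)
6. T2 CAS -> counter=10 r=(7,8,0) succ=(0,1,0) retry=(1,1,0)
7. T3 LOAD -> counter=10 r=(7,8,10) succ=(0,1,0) retry=(1,1,0)
8. T2 LOAD -> counter=10 r=(7,10,10) succ=(0,1,0) retry=(1,1,0)
9. T3 CAS -> counter=11 r=(7,10,10) succ=(0,1,1) retry=(1,1,0)
10. T3 LOAD -> counter=11 r=(7,10,11) succ=(0,1,1) retry=(1,1,0)
11. T1 LOAD -> counter=11 r=(11,10,11) succ=(0,1,1) retry=(1,1,0)
12. T2 CAS -> counter=11 r=(11,10,11) succ=(0,1,1) retry=(1,2,0)
13. T1 CAS -> counter=12 r=(11,10,11) succ=(1,1,1) retry=(1,2,0)
14. T3 CAS -> counter=12 r=(11,10,11) succ=(1,1,1) retry=(1,2,1)
15. T3 LOAD -> counter=12 r=(11,10,12) succ=(1,1,1) retry=(1,2,1)
16. T3 CAS -> counter=13 r=(11,10,12) succ=(1,1,2) retry=(1,2,1)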